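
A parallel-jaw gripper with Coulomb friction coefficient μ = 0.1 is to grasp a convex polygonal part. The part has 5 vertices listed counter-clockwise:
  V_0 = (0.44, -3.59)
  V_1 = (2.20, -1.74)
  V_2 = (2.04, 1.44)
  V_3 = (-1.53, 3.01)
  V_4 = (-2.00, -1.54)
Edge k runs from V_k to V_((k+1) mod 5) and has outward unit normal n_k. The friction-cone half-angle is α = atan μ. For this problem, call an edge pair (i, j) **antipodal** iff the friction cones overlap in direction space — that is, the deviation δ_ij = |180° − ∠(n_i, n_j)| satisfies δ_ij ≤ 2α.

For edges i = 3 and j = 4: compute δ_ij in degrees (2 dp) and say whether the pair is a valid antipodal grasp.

α = atan 0.1 = 5.71°;  2α = 11.42°
edge 3: e_3 = (-0.47, -4.55);  n_3 = (-0.9947, +0.1027)
edge 4: e_4 = (+2.44, -2.05);  n_4 = (-0.6433, -0.7656)
∠(n_3, n_4) = 55.86°
δ = |180° − 55.86°| = 124.14°
124.14° > 2α = 11.42°  →  invalid

δ = 124.14°, invalid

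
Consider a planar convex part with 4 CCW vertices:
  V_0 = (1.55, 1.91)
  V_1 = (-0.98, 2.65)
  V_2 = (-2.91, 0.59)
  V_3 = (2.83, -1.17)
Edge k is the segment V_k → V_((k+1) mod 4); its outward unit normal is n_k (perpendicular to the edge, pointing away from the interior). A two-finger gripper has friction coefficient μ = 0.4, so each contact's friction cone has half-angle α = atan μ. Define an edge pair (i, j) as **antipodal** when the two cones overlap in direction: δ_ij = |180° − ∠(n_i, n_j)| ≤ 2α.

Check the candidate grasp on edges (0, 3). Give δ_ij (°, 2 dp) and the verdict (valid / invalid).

δ = 128.87°, invalid

α = atan 0.4 = 21.80°;  2α = 43.60°
edge 0: e_0 = (-2.53, +0.74);  n_0 = (+0.2807, +0.9598)
edge 3: e_3 = (-1.28, +3.08);  n_3 = (+0.9234, +0.3838)
∠(n_0, n_3) = 51.13°
δ = |180° − 51.13°| = 128.87°
128.87° > 2α = 43.60°  →  invalid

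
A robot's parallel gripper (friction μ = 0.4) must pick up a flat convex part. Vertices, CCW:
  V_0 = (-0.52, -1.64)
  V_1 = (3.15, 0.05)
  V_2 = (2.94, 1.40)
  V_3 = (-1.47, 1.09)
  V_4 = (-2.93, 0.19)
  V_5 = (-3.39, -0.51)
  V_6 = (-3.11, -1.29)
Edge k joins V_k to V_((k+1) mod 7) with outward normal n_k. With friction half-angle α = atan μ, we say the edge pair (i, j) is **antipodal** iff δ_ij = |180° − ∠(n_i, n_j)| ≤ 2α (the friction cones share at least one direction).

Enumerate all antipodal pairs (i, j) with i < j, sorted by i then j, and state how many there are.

count = 7; pairs: (0,2), (0,3), (0,4), (1,4), (1,5), (2,6), (3,6)

α = atan 0.4 = 21.80°;  2α = 43.60°
n_0 = (+0.4183, -0.9083)
n_1 = (+0.9881, +0.1537)
n_2 = (-0.0701, +0.9975)
n_3 = (-0.5247, +0.8513)
n_4 = (-0.8357, +0.5492)
n_5 = (-0.9412, -0.3379)
n_6 = (-0.1339, -0.9910)
  (0,1): δ = 105.88°  ·
  (0,2): δ = 20.70°  ✓
  (0,3): δ = 6.93°  ✓
  (0,4): δ = 31.96°  ✓
  (0,5): δ = 85.02°  ·
  (0,6): δ = 147.58°  ·
  (1,2): δ = 94.82°  ·
  (1,3): δ = 67.19°  ·
  (1,4): δ = 42.15°  ✓
  (1,5): δ = 10.91°  ✓
  (1,6): δ = 73.46°  ·
  (2,3): δ = 152.37°  ·
  (2,4): δ = 127.33°  ·
  (2,5): δ = 74.27°  ·
  (2,6): δ = 11.72°  ✓
  (3,4): δ = 154.96°  ·
  (3,5): δ = 101.90°  ·
  (3,6): δ = 39.35°  ✓
  (4,5): δ = 126.94°  ·
  (4,6): δ = 64.39°  ·
  (5,6): δ = 117.44°  ·
antipodal pairs: 7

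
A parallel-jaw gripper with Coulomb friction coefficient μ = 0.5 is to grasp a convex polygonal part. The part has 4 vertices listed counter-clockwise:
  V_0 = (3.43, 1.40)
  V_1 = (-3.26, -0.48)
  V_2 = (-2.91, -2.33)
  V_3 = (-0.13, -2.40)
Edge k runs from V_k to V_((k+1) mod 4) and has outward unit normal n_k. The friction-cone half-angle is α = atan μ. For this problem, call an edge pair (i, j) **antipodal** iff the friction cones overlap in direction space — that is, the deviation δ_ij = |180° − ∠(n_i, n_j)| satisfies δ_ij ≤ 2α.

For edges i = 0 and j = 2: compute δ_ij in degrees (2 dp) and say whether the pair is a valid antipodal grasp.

α = atan 0.5 = 26.57°;  2α = 53.13°
edge 0: e_0 = (-6.69, -1.88);  n_0 = (-0.2705, +0.9627)
edge 2: e_2 = (+2.78, -0.07);  n_2 = (-0.0252, -0.9997)
∠(n_0, n_2) = 162.86°
δ = |180° − 162.86°| = 17.14°
17.14° ≤ 2α = 53.13°  →  valid

δ = 17.14°, valid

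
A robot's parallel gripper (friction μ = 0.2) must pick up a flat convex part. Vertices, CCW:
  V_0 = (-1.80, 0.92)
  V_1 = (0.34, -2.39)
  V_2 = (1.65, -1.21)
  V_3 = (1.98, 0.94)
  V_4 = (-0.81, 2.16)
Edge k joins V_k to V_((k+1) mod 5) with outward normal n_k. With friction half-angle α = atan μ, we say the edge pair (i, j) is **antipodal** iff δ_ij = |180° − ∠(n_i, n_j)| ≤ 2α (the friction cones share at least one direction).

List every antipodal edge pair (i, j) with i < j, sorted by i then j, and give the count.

α = atan 0.2 = 11.31°;  2α = 22.62°
n_0 = (-0.8398, -0.5429)
n_1 = (+0.6693, -0.7430)
n_2 = (+0.9884, -0.1517)
n_3 = (+0.4006, +0.9162)
n_4 = (-0.7815, +0.6239)
  (0,1): δ = 80.87°  ·
  (0,2): δ = 41.61°  ·
  (0,3): δ = 33.50°  ·
  (0,4): δ = 108.51°  ·
  (1,2): δ = 140.74°  ·
  (1,3): δ = 65.63°  ·
  (1,4): δ = 9.39°  ✓
  (2,3): δ = 104.89°  ·
  (2,4): δ = 29.88°  ·
  (3,4): δ = 104.98°  ·
antipodal pairs: 1

count = 1; pairs: (1,4)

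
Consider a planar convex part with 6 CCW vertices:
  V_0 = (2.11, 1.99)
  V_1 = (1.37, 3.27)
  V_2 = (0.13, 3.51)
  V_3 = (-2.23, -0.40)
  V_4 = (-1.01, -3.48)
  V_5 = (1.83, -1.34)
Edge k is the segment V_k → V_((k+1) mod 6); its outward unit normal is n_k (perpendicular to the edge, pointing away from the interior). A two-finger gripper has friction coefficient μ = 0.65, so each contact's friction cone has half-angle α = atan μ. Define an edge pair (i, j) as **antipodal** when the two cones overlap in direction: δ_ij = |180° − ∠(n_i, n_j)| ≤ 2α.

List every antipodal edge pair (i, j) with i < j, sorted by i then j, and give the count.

count = 7; pairs: (0,2), (0,3), (1,3), (1,4), (2,4), (2,5), (3,5)

α = atan 0.65 = 33.02°;  2α = 66.05°
n_0 = (+0.8657, +0.5005)
n_1 = (+0.1900, +0.9818)
n_2 = (-0.8561, +0.5167)
n_3 = (-0.9297, -0.3683)
n_4 = (+0.6018, -0.7986)
n_5 = (+0.9965, -0.0838)
  (0,1): δ = 130.99°  ·
  (0,2): δ = 61.15°  ✓
  (0,3): δ = 8.42°  ✓
  (0,4): δ = 96.97°  ·
  (0,5): δ = 145.16°  ·
  (1,2): δ = 110.16°  ·
  (1,3): δ = 57.44°  ✓
  (1,4): δ = 47.95°  ✓
  (1,5): δ = 96.15°  ·
  (2,3): δ = 127.28°  ·
  (2,4): δ = 21.89°  ✓
  (2,5): δ = 26.31°  ✓
  (3,4): δ = 74.61°  ·
  (3,5): δ = 26.42°  ✓
  (4,5): δ = 131.81°  ·
antipodal pairs: 7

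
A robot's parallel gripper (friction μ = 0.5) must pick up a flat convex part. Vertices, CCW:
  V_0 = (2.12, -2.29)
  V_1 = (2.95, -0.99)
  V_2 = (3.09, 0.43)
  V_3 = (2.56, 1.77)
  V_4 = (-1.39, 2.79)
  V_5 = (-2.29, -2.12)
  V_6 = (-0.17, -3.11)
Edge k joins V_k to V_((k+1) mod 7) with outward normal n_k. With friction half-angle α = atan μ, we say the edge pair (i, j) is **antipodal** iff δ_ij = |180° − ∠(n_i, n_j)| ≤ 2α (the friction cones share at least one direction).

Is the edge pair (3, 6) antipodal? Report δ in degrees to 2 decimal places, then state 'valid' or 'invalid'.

α = atan 0.5 = 26.57°;  2α = 53.13°
edge 3: e_3 = (-3.95, +1.02);  n_3 = (+0.2500, +0.9682)
edge 6: e_6 = (+2.29, +0.82);  n_6 = (+0.3371, -0.9415)
∠(n_3, n_6) = 145.82°
δ = |180° − 145.82°| = 34.18°
34.18° ≤ 2α = 53.13°  →  valid

δ = 34.18°, valid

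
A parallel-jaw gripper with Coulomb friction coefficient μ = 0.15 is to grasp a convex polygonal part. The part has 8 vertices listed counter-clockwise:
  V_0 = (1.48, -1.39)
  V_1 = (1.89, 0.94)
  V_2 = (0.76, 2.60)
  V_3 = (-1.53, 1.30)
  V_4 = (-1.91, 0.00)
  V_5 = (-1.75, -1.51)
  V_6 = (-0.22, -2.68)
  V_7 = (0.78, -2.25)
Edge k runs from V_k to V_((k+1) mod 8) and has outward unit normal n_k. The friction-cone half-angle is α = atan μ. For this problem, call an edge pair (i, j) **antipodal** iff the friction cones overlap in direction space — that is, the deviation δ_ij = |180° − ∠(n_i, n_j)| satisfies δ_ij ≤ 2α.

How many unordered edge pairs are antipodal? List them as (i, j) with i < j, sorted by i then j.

α = atan 0.15 = 8.53°;  2α = 17.06°
n_0 = (+0.9849, -0.1733)
n_1 = (+0.8266, +0.5627)
n_2 = (-0.4937, +0.8696)
n_3 = (-0.9598, +0.2806)
n_4 = (-0.9944, -0.1054)
n_5 = (-0.6075, -0.7944)
n_6 = (+0.3950, -0.9187)
n_7 = (+0.7756, -0.6313)
  (0,1): δ = 135.78°  ·
  (0,2): δ = 50.44°  ·
  (0,3): δ = 6.31°  ✓
  (0,4): δ = 16.03°  ✓
  (0,5): δ = 62.57°  ·
  (0,6): δ = 123.25°  ·
  (0,7): δ = 150.84°  ·
  (1,2): δ = 94.66°  ·
  (1,3): δ = 50.54°  ·
  (1,4): δ = 28.20°  ·
  (1,5): δ = 18.35°  ·
  (1,6): δ = 79.02°  ·
  (1,7): δ = 106.61°  ·
  (2,3): δ = 135.88°  ·
  (2,4): δ = 113.53°  ·
  (2,5): δ = 66.99°  ·
  (2,6): δ = 6.32°  ✓
  (2,7): δ = 21.27°  ·
  (3,4): δ = 157.66°  ·
  (3,5): δ = 111.11°  ·
  (3,6): δ = 50.44°  ·
  (3,7): δ = 22.85°  ·
  (4,5): δ = 133.45°  ·
  (4,6): δ = 72.78°  ·
  (4,7): δ = 45.19°  ·
  (5,6): δ = 119.33°  ·
  (5,7): δ = 91.74°  ·
  (6,7): δ = 152.41°  ·
antipodal pairs: 3

count = 3; pairs: (0,3), (0,4), (2,6)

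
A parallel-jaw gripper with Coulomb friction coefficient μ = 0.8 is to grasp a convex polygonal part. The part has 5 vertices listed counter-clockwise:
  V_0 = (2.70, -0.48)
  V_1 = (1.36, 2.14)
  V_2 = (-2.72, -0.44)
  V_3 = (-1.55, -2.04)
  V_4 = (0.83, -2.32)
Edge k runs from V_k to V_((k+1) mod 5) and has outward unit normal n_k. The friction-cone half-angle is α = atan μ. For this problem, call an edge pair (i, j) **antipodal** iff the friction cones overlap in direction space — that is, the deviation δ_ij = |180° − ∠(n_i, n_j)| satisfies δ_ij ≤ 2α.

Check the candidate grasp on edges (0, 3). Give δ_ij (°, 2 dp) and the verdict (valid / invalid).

α = atan 0.8 = 38.66°;  2α = 77.32°
edge 0: e_0 = (-1.34, +2.62);  n_0 = (+0.8903, +0.4554)
edge 3: e_3 = (+2.38, -0.28);  n_3 = (-0.1168, -0.9932)
∠(n_0, n_3) = 123.80°
δ = |180° − 123.80°| = 56.20°
56.20° ≤ 2α = 77.32°  →  valid

δ = 56.20°, valid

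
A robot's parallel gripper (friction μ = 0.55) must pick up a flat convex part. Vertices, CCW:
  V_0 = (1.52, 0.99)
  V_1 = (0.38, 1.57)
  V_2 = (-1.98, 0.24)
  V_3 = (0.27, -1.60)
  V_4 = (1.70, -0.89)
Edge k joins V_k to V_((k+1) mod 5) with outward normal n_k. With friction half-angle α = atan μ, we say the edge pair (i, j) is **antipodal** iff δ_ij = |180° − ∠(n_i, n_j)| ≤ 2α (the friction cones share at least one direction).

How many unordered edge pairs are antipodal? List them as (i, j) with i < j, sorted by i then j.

α = atan 0.55 = 28.81°;  2α = 57.62°
n_0 = (+0.4535, +0.8913)
n_1 = (-0.4910, +0.8712)
n_2 = (-0.6331, -0.7741)
n_3 = (+0.4447, -0.8957)
n_4 = (+0.9954, +0.0953)
  (0,1): δ = 123.63°  ·
  (0,2): δ = 12.31°  ✓
  (0,3): δ = 53.37°  ✓
  (0,4): δ = 122.43°  ·
  (1,2): δ = 68.68°  ·
  (1,3): δ = 3.00°  ✓
  (1,4): δ = 66.07°  ·
  (2,3): δ = 114.32°  ·
  (2,4): δ = 45.26°  ✓
  (3,4): δ = 110.94°  ·
antipodal pairs: 4

count = 4; pairs: (0,2), (0,3), (1,3), (2,4)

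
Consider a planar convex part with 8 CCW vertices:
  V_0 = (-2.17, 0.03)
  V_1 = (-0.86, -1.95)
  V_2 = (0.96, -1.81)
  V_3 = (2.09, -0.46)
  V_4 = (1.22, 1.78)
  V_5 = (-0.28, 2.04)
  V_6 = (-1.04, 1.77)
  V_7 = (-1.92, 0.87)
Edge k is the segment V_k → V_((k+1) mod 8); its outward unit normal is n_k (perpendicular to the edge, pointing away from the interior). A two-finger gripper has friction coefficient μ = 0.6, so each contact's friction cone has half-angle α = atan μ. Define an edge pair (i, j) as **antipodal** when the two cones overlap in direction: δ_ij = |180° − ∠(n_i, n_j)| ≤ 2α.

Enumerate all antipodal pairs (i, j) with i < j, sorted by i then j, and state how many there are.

count = 10; pairs: (0,3), (0,4), (1,4), (1,5), (1,6), (2,4), (2,5), (2,6), (2,7), (3,7)

α = atan 0.6 = 30.96°;  2α = 61.93°
n_0 = (-0.8340, -0.5518)
n_1 = (+0.0767, -0.9971)
n_2 = (+0.7668, -0.6419)
n_3 = (+0.9322, +0.3620)
n_4 = (+0.1708, +0.9853)
n_5 = (-0.3348, +0.9423)
n_6 = (-0.7150, +0.6991)
n_7 = (-0.9585, +0.2853)
  (0,1): δ = 119.09°  ·
  (0,2): δ = 73.42°  ·
  (0,3): δ = 12.26°  ✓
  (0,4): δ = 46.68°  ✓
  (0,5): δ = 76.07°  ·
  (0,6): δ = 102.15°  ·
  (0,7): δ = 129.94°  ·
  (1,2): δ = 134.33°  ·
  (1,3): δ = 73.17°  ·
  (1,4): δ = 14.23°  ✓
  (1,5): δ = 15.16°  ✓
  (1,6): δ = 41.25°  ✓
  (1,7): δ = 69.03°  ·
  (2,3): δ = 118.84°  ·
  (2,4): δ = 59.90°  ✓
  (2,5): δ = 30.51°  ✓
  (2,6): δ = 4.43°  ✓
  (2,7): δ = 23.36°  ✓
  (3,4): δ = 121.06°  ·
  (3,5): δ = 91.67°  ·
  (3,6): δ = 65.58°  ·
  (3,7): δ = 37.80°  ✓
  (4,5): δ = 150.61°  ·
  (4,6): δ = 124.52°  ·
  (4,7): δ = 96.74°  ·
  (5,6): δ = 153.91°  ·
  (5,7): δ = 126.13°  ·
  (6,7): δ = 152.22°  ·
antipodal pairs: 10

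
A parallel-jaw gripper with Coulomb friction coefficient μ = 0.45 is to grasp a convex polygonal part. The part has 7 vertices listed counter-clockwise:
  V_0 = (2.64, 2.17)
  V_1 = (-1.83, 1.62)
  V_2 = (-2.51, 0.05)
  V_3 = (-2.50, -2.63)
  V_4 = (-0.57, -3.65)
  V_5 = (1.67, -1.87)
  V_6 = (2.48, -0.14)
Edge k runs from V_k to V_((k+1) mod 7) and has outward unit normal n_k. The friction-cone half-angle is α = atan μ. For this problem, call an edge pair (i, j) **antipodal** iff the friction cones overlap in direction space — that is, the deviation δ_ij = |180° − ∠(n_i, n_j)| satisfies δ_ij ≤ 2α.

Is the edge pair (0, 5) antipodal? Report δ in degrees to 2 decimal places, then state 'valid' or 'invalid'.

δ = 57.90°, invalid

α = atan 0.45 = 24.23°;  2α = 48.46°
edge 0: e_0 = (-4.47, -0.55);  n_0 = (-0.1221, +0.9925)
edge 5: e_5 = (+0.81, +1.73);  n_5 = (+0.9056, -0.4240)
∠(n_0, n_5) = 122.10°
δ = |180° − 122.10°| = 57.90°
57.90° > 2α = 48.46°  →  invalid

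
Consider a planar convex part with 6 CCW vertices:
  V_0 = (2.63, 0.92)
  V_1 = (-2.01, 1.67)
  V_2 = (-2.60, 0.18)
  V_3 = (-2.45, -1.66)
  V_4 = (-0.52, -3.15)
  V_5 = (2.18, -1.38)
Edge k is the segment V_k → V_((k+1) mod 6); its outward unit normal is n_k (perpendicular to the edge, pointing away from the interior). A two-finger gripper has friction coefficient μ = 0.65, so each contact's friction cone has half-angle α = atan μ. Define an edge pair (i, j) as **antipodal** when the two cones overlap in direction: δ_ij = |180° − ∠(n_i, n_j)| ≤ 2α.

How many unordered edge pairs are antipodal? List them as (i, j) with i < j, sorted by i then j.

α = atan 0.65 = 33.02°;  2α = 66.05°
n_0 = (+0.1596, +0.9872)
n_1 = (-0.9298, +0.3682)
n_2 = (-0.9967, -0.0813)
n_3 = (-0.6111, -0.7916)
n_4 = (+0.5483, -0.8363)
n_5 = (+0.9814, -0.1920)
  (0,1): δ = 102.42°  ·
  (0,2): δ = 76.16°  ·
  (0,3): δ = 28.49°  ✓
  (0,4): δ = 42.43°  ✓
  (0,5): δ = 88.11°  ·
  (1,2): δ = 153.74°  ·
  (1,3): δ = 106.07°  ·
  (1,4): δ = 35.15°  ✓
  (1,5): δ = 10.53°  ✓
  (2,3): δ = 132.33°  ·
  (2,4): δ = 61.41°  ✓
  (2,5): δ = 15.73°  ✓
  (3,4): δ = 109.08°  ·
  (3,5): δ = 63.40°  ✓
  (4,5): δ = 134.32°  ·
antipodal pairs: 7

count = 7; pairs: (0,3), (0,4), (1,4), (1,5), (2,4), (2,5), (3,5)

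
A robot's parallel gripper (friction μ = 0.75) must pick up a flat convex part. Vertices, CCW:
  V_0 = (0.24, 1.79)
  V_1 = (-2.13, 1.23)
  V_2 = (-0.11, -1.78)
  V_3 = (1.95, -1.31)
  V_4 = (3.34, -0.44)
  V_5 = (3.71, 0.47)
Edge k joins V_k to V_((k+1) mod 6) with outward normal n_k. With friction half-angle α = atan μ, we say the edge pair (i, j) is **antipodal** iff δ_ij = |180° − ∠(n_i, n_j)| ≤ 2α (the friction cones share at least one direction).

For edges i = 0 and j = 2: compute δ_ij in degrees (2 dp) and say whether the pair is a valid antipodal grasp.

δ = 0.44°, valid

α = atan 0.75 = 36.87°;  2α = 73.74°
edge 0: e_0 = (-2.37, -0.56);  n_0 = (-0.2300, +0.9732)
edge 2: e_2 = (+2.06, +0.47);  n_2 = (+0.2224, -0.9749)
∠(n_0, n_2) = 179.56°
δ = |180° − 179.56°| = 0.44°
0.44° ≤ 2α = 73.74°  →  valid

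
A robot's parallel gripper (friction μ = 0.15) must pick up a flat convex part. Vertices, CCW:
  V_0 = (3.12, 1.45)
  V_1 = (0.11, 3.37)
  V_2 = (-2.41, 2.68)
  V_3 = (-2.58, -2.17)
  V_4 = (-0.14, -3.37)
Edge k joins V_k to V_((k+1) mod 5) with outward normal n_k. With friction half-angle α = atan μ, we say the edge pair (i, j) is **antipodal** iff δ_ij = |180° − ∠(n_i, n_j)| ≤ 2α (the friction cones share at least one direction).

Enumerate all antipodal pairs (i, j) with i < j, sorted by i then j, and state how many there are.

count = 1; pairs: (0,3)

α = atan 0.15 = 8.53°;  2α = 17.06°
n_0 = (+0.5378, +0.8431)
n_1 = (-0.2641, +0.9645)
n_2 = (-0.9994, +0.0350)
n_3 = (-0.4413, -0.8973)
n_4 = (+0.8283, -0.5602)
  (0,1): δ = 132.15°  ·
  (0,2): δ = 59.47°  ·
  (0,3): δ = 6.34°  ✓
  (0,4): δ = 88.46°  ·
  (1,2): δ = 107.32°  ·
  (1,3): δ = 41.50°  ·
  (1,4): δ = 40.61°  ·
  (2,3): δ = 114.18°  ·
  (2,4): δ = 32.06°  ·
  (3,4): δ = 97.88°  ·
antipodal pairs: 1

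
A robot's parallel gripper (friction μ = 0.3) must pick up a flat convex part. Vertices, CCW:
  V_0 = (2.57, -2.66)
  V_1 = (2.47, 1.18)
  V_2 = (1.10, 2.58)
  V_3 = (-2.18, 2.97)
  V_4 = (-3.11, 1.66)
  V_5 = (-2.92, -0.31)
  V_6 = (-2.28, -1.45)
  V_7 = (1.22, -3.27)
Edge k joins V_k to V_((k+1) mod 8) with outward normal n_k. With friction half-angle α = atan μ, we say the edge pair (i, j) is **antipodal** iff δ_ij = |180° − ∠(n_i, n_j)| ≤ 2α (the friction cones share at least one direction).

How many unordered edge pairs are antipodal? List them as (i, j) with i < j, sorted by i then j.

α = atan 0.3 = 16.70°;  2α = 33.40°
n_0 = (+0.9997, +0.0260)
n_1 = (+0.7147, +0.6994)
n_2 = (+0.1181, +0.9930)
n_3 = (-0.8154, +0.5789)
n_4 = (-0.9954, -0.0960)
n_5 = (-0.8720, -0.4895)
n_6 = (-0.4614, -0.8872)
n_7 = (+0.4118, -0.9113)
  (0,1): δ = 137.11°  ·
  (0,2): δ = 98.27°  ·
  (0,3): δ = 36.86°  ·
  (0,4): δ = 4.02°  ✓
  (0,5): δ = 27.82°  ✓
  (0,6): δ = 61.03°  ·
  (0,7): δ = 112.82°  ·
  (1,2): δ = 141.16°  ·
  (1,3): δ = 79.75°  ·
  (1,4): δ = 38.87°  ·
  (1,5): δ = 15.07°  ✓
  (1,6): δ = 18.15°  ✓
  (1,7): δ = 69.94°  ·
  (2,3): δ = 118.59°  ·
  (2,4): δ = 77.71°  ·
  (2,5): δ = 53.91°  ·
  (2,6): δ = 20.69°  ✓
  (2,7): δ = 31.10°  ✓
  (3,4): δ = 139.12°  ·
  (3,5): δ = 115.32°  ·
  (3,6): δ = 82.10°  ·
  (3,7): δ = 30.31°  ✓
  (4,5): δ = 156.20°  ·
  (4,6): δ = 122.98°  ·
  (4,7): δ = 71.19°  ·
  (5,6): δ = 146.78°  ·
  (5,7): δ = 94.99°  ·
  (6,7): δ = 128.21°  ·
antipodal pairs: 7

count = 7; pairs: (0,4), (0,5), (1,5), (1,6), (2,6), (2,7), (3,7)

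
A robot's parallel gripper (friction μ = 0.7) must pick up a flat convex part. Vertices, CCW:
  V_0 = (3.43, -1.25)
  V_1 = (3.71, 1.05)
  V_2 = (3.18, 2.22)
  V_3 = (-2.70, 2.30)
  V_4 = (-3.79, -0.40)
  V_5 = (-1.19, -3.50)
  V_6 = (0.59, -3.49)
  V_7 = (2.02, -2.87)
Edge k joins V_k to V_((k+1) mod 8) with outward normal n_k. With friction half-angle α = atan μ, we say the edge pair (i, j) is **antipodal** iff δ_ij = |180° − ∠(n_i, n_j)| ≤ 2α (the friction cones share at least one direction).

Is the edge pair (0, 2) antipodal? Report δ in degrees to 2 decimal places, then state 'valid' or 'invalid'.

α = atan 0.7 = 34.99°;  2α = 69.98°
edge 0: e_0 = (+0.28, +2.30);  n_0 = (+0.9927, -0.1208)
edge 2: e_2 = (-5.88, +0.08);  n_2 = (+0.0136, +0.9999)
∠(n_0, n_2) = 96.16°
δ = |180° − 96.16°| = 83.84°
83.84° > 2α = 69.98°  →  invalid

δ = 83.84°, invalid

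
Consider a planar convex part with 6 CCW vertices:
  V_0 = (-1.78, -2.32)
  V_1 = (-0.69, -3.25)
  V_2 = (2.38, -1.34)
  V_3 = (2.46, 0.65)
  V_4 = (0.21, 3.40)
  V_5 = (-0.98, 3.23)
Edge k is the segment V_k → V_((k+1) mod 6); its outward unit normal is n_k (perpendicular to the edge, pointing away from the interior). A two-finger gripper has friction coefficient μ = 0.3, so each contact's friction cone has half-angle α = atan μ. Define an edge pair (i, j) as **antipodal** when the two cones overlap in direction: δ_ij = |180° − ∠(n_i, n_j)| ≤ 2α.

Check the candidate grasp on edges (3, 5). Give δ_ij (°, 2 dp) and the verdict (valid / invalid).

δ = 47.49°, invalid

α = atan 0.3 = 16.70°;  2α = 33.40°
edge 3: e_3 = (-2.25, +2.75);  n_3 = (+0.7740, +0.6332)
edge 5: e_5 = (-0.80, -5.55);  n_5 = (-0.9898, +0.1427)
∠(n_3, n_5) = 132.51°
δ = |180° − 132.51°| = 47.49°
47.49° > 2α = 33.40°  →  invalid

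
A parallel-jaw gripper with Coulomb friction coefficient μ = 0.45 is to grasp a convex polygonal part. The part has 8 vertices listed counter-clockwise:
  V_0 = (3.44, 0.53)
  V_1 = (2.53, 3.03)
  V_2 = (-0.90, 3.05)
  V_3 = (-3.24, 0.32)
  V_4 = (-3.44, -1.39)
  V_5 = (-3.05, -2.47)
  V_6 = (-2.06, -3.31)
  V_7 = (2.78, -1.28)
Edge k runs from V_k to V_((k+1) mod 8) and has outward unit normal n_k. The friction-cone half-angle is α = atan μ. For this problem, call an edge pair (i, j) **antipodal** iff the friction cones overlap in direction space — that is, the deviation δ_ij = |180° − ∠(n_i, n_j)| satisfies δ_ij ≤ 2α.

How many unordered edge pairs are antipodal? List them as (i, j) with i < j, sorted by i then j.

α = atan 0.45 = 24.23°;  2α = 48.46°
n_0 = (+0.9397, +0.3420)
n_1 = (+0.0058, +1.0000)
n_2 = (-0.7593, +0.6508)
n_3 = (-0.9932, +0.1162)
n_4 = (-0.9406, -0.3396)
n_5 = (-0.6470, -0.7625)
n_6 = (+0.3868, -0.9222)
n_7 = (+0.9395, -0.3426)
  (0,1): δ = 110.34°  ·
  (0,2): δ = 60.60°  ·
  (0,3): δ = 26.67°  ✓
  (0,4): δ = 0.15°  ✓
  (0,5): δ = 29.68°  ✓
  (0,6): δ = 92.75°  ·
  (0,7): δ = 139.96°  ·
  (1,2): δ = 130.27°  ·
  (1,3): δ = 96.34°  ·
  (1,4): δ = 69.81°  ·
  (1,5): δ = 39.98°  ✓
  (1,6): δ = 23.09°  ✓
  (1,7): δ = 70.30°  ·
  (2,3): δ = 146.07°  ·
  (2,4): δ = 119.54°  ·
  (2,5): δ = 89.71°  ·
  (2,6): δ = 26.64°  ✓
  (2,7): δ = 20.57°  ✓
  (3,4): δ = 153.47°  ·
  (3,5): δ = 123.64°  ·
  (3,6): δ = 60.57°  ·
  (3,7): δ = 13.36°  ✓
  (4,5): δ = 150.17°  ·
  (4,6): δ = 87.10°  ·
  (4,7): δ = 39.89°  ✓
  (5,6): δ = 116.93°  ·
  (5,7): δ = 69.72°  ·
  (6,7): δ = 132.79°  ·
antipodal pairs: 9

count = 9; pairs: (0,3), (0,4), (0,5), (1,5), (1,6), (2,6), (2,7), (3,7), (4,7)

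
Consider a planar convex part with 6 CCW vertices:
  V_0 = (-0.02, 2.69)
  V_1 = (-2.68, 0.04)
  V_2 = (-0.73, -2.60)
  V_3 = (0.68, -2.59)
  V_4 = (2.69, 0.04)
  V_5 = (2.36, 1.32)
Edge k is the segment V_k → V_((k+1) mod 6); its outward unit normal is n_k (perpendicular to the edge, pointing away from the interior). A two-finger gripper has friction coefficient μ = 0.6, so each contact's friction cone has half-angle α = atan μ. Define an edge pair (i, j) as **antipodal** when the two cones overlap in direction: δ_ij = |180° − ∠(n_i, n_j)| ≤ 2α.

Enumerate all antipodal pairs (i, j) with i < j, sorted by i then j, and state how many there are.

count = 6; pairs: (0,2), (0,3), (0,4), (1,4), (1,5), (2,5)

α = atan 0.6 = 30.96°;  2α = 61.93°
n_0 = (-0.7058, +0.7084)
n_1 = (-0.8044, -0.5941)
n_2 = (+0.0071, -1.0000)
n_3 = (+0.7945, -0.6072)
n_4 = (+0.9683, +0.2496)
n_5 = (+0.4989, +0.8667)
  (0,1): δ = 98.44°  ·
  (0,2): δ = 44.49°  ✓
  (0,3): δ = 7.72°  ✓
  (0,4): δ = 59.56°  ✓
  (0,5): δ = 105.18°  ·
  (1,2): δ = 126.04°  ·
  (1,3): δ = 73.84°  ·
  (1,4): δ = 21.99°  ✓
  (1,5): δ = 23.62°  ✓
  (2,3): δ = 127.80°  ·
  (2,4): δ = 75.95°  ·
  (2,5): δ = 30.33°  ✓
  (3,4): δ = 128.15°  ·
  (3,5): δ = 82.54°  ·
  (4,5): δ = 134.38°  ·
antipodal pairs: 6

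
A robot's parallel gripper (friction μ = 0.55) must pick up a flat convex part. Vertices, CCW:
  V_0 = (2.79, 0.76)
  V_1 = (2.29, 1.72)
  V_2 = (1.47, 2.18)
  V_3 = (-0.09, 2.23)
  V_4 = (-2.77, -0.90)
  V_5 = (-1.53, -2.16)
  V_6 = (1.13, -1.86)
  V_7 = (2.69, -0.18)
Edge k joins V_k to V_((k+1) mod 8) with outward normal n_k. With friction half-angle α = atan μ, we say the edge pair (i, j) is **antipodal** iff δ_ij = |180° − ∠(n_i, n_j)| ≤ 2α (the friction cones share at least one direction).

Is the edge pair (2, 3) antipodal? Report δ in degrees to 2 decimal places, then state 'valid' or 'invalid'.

δ = 128.74°, invalid

α = atan 0.55 = 28.81°;  2α = 57.62°
edge 2: e_2 = (-1.56, +0.05);  n_2 = (+0.0320, +0.9995)
edge 3: e_3 = (-2.68, -3.13);  n_3 = (-0.7596, +0.6504)
∠(n_2, n_3) = 51.26°
δ = |180° − 51.26°| = 128.74°
128.74° > 2α = 57.62°  →  invalid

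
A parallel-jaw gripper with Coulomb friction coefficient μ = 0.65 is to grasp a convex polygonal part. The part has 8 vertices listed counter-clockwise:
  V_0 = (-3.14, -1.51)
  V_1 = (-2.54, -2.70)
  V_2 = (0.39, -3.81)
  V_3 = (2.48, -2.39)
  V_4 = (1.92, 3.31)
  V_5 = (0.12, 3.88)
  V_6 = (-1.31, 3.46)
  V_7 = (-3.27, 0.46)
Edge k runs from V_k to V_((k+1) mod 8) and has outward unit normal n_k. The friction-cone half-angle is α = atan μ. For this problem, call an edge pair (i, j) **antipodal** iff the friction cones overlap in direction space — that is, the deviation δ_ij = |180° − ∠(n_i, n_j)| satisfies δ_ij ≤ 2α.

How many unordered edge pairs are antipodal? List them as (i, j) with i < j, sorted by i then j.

α = atan 0.65 = 33.02°;  2α = 66.05°
n_0 = (-0.8929, -0.4502)
n_1 = (-0.3543, -0.9351)
n_2 = (+0.5620, -0.8271)
n_3 = (+0.9952, +0.0978)
n_4 = (+0.3019, +0.9533)
n_5 = (-0.2818, +0.9595)
n_6 = (-0.8372, +0.5469)
n_7 = (-0.9978, -0.0658)
  (0,1): δ = 137.51°  ·
  (0,2): δ = 82.56°  ·
  (0,3): δ = 21.15°  ✓
  (0,4): δ = 45.67°  ✓
  (0,5): δ = 79.61°  ·
  (0,6): δ = 120.08°  ·
  (0,7): δ = 157.02°  ·
  (1,2): δ = 125.06°  ·
  (1,3): δ = 63.64°  ✓
  (1,4): δ = 3.18°  ✓
  (1,5): δ = 37.12°  ✓
  (1,6): δ = 77.59°  ·
  (1,7): δ = 114.52°  ·
  (2,3): δ = 118.58°  ·
  (2,4): δ = 51.76°  ✓
  (2,5): δ = 17.83°  ✓
  (2,6): δ = 22.65°  ✓
  (2,7): δ = 59.58°  ✓
  (3,4): δ = 113.18°  ·
  (3,5): δ = 79.24°  ·
  (3,6): δ = 38.77°  ✓
  (3,7): δ = 1.84°  ✓
  (4,5): δ = 146.06°  ·
  (4,6): δ = 105.59°  ·
  (4,7): δ = 68.65°  ·
  (5,6): δ = 139.53°  ·
  (5,7): δ = 102.59°  ·
  (6,7): δ = 143.07°  ·
antipodal pairs: 11

count = 11; pairs: (0,3), (0,4), (1,3), (1,4), (1,5), (2,4), (2,5), (2,6), (2,7), (3,6), (3,7)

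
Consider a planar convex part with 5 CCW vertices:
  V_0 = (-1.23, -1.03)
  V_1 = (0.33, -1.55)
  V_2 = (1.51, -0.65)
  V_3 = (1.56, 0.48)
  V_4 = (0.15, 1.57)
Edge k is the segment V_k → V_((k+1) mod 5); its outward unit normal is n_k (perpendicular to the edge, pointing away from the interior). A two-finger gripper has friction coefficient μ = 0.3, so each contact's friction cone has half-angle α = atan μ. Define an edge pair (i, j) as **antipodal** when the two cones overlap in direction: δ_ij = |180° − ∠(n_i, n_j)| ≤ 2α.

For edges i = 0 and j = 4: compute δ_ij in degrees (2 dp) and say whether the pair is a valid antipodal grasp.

δ = 80.48°, invalid

α = atan 0.3 = 16.70°;  2α = 33.40°
edge 0: e_0 = (+1.56, -0.52);  n_0 = (-0.3162, -0.9487)
edge 4: e_4 = (-1.38, -2.60);  n_4 = (-0.8833, +0.4688)
∠(n_0, n_4) = 99.52°
δ = |180° − 99.52°| = 80.48°
80.48° > 2α = 33.40°  →  invalid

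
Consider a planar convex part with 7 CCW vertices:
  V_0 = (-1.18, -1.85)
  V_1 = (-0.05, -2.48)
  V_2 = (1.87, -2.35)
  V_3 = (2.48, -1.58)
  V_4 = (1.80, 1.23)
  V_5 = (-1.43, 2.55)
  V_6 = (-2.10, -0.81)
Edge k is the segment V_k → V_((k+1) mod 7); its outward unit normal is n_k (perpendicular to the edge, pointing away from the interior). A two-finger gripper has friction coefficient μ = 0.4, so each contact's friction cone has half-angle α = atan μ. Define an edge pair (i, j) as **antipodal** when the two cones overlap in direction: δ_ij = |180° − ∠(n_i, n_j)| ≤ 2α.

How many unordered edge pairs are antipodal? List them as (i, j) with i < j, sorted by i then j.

α = atan 0.4 = 21.80°;  2α = 43.60°
n_0 = (-0.4870, -0.8734)
n_1 = (+0.0676, -0.9977)
n_2 = (+0.7838, -0.6210)
n_3 = (+0.9719, +0.2352)
n_4 = (+0.3783, +0.9257)
n_5 = (-0.9807, +0.1956)
n_6 = (-0.7490, -0.6626)
  (0,1): δ = 146.99°  ·
  (0,2): δ = 99.25°  ·
  (0,3): δ = 47.26°  ·
  (0,4): δ = 6.91°  ✓
  (0,5): δ = 107.86°  ·
  (0,6): δ = 160.64°  ·
  (1,2): δ = 132.26°  ·
  (1,3): δ = 80.27°  ·
  (1,4): δ = 26.10°  ✓
  (1,5): δ = 74.85°  ·
  (1,6): δ = 127.62°  ·
  (2,3): δ = 128.01°  ·
  (2,4): δ = 73.84°  ·
  (2,5): δ = 27.11°  ✓
  (2,6): δ = 79.88°  ·
  (3,4): δ = 125.83°  ·
  (3,5): δ = 24.88°  ✓
  (3,6): δ = 27.89°  ✓
  (4,5): δ = 79.05°  ·
  (4,6): δ = 26.28°  ✓
  (5,6): δ = 127.23°  ·
antipodal pairs: 6

count = 6; pairs: (0,4), (1,4), (2,5), (3,5), (3,6), (4,6)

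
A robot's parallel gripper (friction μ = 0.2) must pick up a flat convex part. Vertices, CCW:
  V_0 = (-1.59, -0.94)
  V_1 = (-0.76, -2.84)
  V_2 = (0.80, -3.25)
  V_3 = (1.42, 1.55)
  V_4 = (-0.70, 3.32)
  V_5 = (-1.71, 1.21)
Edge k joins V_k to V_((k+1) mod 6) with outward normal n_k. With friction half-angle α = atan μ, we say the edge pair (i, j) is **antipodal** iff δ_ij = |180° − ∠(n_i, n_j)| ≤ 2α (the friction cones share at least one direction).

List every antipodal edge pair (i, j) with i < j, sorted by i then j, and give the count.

count = 2; pairs: (2,4), (2,5)

α = atan 0.2 = 11.31°;  2α = 22.62°
n_0 = (-0.9164, -0.4003)
n_1 = (-0.2542, -0.9672)
n_2 = (+0.9918, -0.1281)
n_3 = (+0.6409, +0.7676)
n_4 = (-0.9020, +0.4318)
n_5 = (-0.9984, -0.0557)
  (0,1): δ = 128.32°  ·
  (0,2): δ = 30.96°  ·
  (0,3): δ = 26.54°  ·
  (0,4): δ = 130.82°  ·
  (0,5): δ = 159.60°  ·
  (1,2): δ = 82.63°  ·
  (1,3): δ = 25.13°  ·
  (1,4): δ = 79.15°  ·
  (1,5): δ = 107.92°  ·
  (2,3): δ = 122.50°  ·
  (2,4): δ = 18.22°  ✓
  (2,5): δ = 10.55°  ✓
  (3,4): δ = 75.72°  ·
  (3,5): δ = 46.95°  ·
  (4,5): δ = 151.23°  ·
antipodal pairs: 2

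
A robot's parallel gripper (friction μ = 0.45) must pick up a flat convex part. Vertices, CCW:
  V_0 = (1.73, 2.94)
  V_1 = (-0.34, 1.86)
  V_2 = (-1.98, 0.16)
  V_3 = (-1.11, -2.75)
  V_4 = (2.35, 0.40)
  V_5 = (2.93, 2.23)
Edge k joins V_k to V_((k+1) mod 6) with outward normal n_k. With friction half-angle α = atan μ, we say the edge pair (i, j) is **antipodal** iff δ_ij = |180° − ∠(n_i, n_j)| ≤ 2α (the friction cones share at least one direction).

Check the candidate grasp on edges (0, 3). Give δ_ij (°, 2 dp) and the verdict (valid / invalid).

δ = 14.76°, valid

α = atan 0.45 = 24.23°;  2α = 48.46°
edge 0: e_0 = (-2.07, -1.08);  n_0 = (-0.4626, +0.8866)
edge 3: e_3 = (+3.46, +3.15);  n_3 = (+0.6732, -0.7395)
∠(n_0, n_3) = 165.24°
δ = |180° − 165.24°| = 14.76°
14.76° ≤ 2α = 48.46°  →  valid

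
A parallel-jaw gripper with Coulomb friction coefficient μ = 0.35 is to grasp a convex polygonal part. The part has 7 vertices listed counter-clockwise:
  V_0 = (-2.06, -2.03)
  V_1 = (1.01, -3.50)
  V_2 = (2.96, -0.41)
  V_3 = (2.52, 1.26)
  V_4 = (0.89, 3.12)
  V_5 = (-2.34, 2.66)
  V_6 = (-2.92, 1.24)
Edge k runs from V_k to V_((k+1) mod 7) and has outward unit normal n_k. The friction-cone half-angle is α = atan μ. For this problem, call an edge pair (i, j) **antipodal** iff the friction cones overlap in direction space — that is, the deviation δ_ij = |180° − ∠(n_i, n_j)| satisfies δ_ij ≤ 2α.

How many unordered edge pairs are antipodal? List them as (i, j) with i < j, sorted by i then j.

count = 6; pairs: (0,3), (0,4), (1,5), (2,5), (2,6), (3,6)

α = atan 0.35 = 19.29°;  2α = 38.58°
n_0 = (-0.4319, -0.9019)
n_1 = (+0.8457, -0.5337)
n_2 = (+0.9670, +0.2548)
n_3 = (+0.7521, +0.6591)
n_4 = (-0.1410, +0.9900)
n_5 = (-0.9258, +0.3781)
n_6 = (-0.9671, -0.2543)
  (0,1): δ = 96.67°  ·
  (0,2): δ = 49.65°  ·
  (0,3): δ = 23.18°  ✓
  (0,4): δ = 33.69°  ✓
  (0,5): δ = 93.37°  ·
  (0,6): δ = 130.32°  ·
  (1,2): δ = 132.98°  ·
  (1,3): δ = 106.52°  ·
  (1,4): δ = 49.64°  ·
  (1,5): δ = 10.04°  ✓
  (1,6): δ = 46.99°  ·
  (2,3): δ = 153.53°  ·
  (2,4): δ = 96.66°  ·
  (2,5): δ = 36.98°  ✓
  (2,6): δ = 0.03°  ✓
  (3,4): δ = 123.12°  ·
  (3,5): δ = 63.45°  ·
  (3,6): δ = 26.49°  ✓
  (4,5): δ = 120.32°  ·
  (4,6): δ = 83.37°  ·
  (5,6): δ = 143.05°  ·
antipodal pairs: 6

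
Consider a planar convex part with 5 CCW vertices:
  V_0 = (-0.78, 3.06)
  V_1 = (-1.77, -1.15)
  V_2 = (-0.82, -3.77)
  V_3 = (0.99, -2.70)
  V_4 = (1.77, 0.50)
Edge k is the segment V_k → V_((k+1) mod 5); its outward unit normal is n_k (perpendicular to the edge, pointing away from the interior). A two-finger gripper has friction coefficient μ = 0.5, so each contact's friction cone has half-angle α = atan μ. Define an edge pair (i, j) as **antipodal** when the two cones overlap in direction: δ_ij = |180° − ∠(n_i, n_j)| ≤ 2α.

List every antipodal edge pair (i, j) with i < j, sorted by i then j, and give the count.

count = 4; pairs: (0,2), (0,3), (1,3), (1,4)

α = atan 0.5 = 26.57°;  2α = 53.13°
n_0 = (-0.9734, +0.2289)
n_1 = (-0.9401, -0.3409)
n_2 = (+0.5089, -0.8608)
n_3 = (+0.9716, -0.2368)
n_4 = (+0.7085, +0.7057)
  (0,1): δ = 146.84°  ·
  (0,2): δ = 46.18°  ✓
  (0,3): δ = 0.47°  ✓
  (0,4): δ = 58.12°  ·
  (1,2): δ = 79.34°  ·
  (1,3): δ = 33.63°  ✓
  (1,4): δ = 24.96°  ✓
  (2,3): δ = 134.29°  ·
  (2,4): δ = 75.70°  ·
  (3,4): δ = 121.41°  ·
antipodal pairs: 4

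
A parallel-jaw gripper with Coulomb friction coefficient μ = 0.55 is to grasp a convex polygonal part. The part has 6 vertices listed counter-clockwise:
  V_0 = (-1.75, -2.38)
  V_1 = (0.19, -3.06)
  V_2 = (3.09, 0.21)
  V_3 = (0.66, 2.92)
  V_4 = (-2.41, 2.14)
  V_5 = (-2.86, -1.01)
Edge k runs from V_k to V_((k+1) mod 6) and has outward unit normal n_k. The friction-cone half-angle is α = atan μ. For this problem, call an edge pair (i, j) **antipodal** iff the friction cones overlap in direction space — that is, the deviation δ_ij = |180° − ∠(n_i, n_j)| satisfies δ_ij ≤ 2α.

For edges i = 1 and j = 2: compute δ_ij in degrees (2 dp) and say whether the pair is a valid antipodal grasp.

δ = 96.55°, invalid

α = atan 0.55 = 28.81°;  2α = 57.62°
edge 1: e_1 = (+2.90, +3.27);  n_1 = (+0.7482, -0.6635)
edge 2: e_2 = (-2.43, +2.71);  n_2 = (+0.7445, +0.6676)
∠(n_1, n_2) = 83.45°
δ = |180° − 83.45°| = 96.55°
96.55° > 2α = 57.62°  →  invalid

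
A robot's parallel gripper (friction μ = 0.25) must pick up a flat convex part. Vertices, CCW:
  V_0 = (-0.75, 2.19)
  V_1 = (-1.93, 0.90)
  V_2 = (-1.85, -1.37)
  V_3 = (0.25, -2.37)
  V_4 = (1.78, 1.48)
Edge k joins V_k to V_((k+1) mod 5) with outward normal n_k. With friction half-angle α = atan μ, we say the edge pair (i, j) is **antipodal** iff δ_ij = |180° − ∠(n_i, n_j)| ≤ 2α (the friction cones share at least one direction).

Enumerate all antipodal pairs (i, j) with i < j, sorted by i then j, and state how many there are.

α = atan 0.25 = 14.04°;  2α = 28.07°
n_0 = (-0.7379, +0.6749)
n_1 = (-0.9994, -0.0352)
n_2 = (-0.4299, -0.9029)
n_3 = (+0.9293, -0.3693)
n_4 = (+0.2702, +0.9628)
  (0,1): δ = 135.53°  ·
  (0,2): δ = 73.01°  ·
  (0,3): δ = 20.78°  ✓
  (0,4): δ = 116.77°  ·
  (1,2): δ = 117.48°  ·
  (1,3): δ = 23.69°  ✓
  (1,4): δ = 72.31°  ·
  (2,3): δ = 86.21°  ·
  (2,4): δ = 9.79°  ✓
  (3,4): δ = 84.00°  ·
antipodal pairs: 3

count = 3; pairs: (0,3), (1,3), (2,4)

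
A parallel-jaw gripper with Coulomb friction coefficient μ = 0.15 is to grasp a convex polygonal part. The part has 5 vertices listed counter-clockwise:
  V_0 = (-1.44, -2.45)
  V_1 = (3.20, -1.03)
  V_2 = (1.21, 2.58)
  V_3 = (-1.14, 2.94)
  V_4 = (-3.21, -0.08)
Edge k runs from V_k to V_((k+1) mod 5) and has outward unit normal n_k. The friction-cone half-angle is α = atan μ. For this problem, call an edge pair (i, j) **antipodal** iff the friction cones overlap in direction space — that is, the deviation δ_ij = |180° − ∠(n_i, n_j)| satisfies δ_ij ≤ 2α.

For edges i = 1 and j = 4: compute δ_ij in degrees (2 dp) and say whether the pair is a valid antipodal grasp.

α = atan 0.15 = 8.53°;  2α = 17.06°
edge 1: e_1 = (-1.99, +3.61);  n_1 = (+0.8758, +0.4828)
edge 4: e_4 = (+1.77, -2.37);  n_4 = (-0.8012, -0.5984)
∠(n_1, n_4) = 172.11°
δ = |180° − 172.11°| = 7.89°
7.89° ≤ 2α = 17.06°  →  valid

δ = 7.89°, valid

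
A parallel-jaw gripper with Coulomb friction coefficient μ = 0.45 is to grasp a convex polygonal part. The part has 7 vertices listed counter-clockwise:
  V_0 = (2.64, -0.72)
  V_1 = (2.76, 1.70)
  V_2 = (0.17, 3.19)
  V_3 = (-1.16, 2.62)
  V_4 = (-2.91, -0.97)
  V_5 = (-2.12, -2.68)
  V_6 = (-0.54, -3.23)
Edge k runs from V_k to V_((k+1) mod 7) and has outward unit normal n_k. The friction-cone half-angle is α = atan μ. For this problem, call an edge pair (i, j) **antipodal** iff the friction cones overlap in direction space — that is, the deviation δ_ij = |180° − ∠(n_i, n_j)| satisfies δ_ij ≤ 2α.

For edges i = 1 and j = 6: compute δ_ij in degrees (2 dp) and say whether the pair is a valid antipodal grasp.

α = atan 0.45 = 24.23°;  2α = 48.46°
edge 1: e_1 = (-2.59, +1.49);  n_1 = (+0.4987, +0.8668)
edge 6: e_6 = (+3.18, +2.51);  n_6 = (+0.6196, -0.7849)
∠(n_1, n_6) = 111.80°
δ = |180° − 111.80°| = 68.20°
68.20° > 2α = 48.46°  →  invalid

δ = 68.20°, invalid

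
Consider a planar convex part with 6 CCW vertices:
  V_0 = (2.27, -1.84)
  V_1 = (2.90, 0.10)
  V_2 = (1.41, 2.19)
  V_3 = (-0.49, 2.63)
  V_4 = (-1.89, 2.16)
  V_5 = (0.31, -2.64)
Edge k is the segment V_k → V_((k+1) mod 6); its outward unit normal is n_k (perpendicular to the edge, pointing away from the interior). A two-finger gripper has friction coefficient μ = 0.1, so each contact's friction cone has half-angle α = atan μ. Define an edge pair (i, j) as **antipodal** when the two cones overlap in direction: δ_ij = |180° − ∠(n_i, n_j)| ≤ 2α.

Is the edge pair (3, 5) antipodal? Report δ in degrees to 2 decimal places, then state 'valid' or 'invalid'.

δ = 3.65°, valid

α = atan 0.1 = 5.71°;  2α = 11.42°
edge 3: e_3 = (-1.40, -0.47);  n_3 = (-0.3183, +0.9480)
edge 5: e_5 = (+1.96, +0.80);  n_5 = (+0.3779, -0.9258)
∠(n_3, n_5) = 176.35°
δ = |180° − 176.35°| = 3.65°
3.65° ≤ 2α = 11.42°  →  valid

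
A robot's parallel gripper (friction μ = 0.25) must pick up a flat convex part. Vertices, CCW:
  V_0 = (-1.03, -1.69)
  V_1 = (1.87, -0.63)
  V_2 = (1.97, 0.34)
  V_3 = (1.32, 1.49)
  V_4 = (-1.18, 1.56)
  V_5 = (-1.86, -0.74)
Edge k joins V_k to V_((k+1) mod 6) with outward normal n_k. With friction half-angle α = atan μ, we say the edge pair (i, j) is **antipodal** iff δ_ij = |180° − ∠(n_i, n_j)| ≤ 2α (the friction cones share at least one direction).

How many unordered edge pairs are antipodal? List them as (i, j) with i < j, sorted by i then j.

α = atan 0.25 = 14.04°;  2α = 28.07°
n_0 = (+0.3433, -0.9392)
n_1 = (+0.9947, -0.1025)
n_2 = (+0.8706, +0.4921)
n_3 = (+0.0280, +0.9996)
n_4 = (-0.9590, +0.2835)
n_5 = (-0.7531, -0.6579)
  (0,1): δ = 115.96°  ·
  (0,2): δ = 80.60°  ·
  (0,3): δ = 21.68°  ✓
  (0,4): δ = 53.45°  ·
  (0,5): δ = 111.06°  ·
  (1,2): δ = 144.64°  ·
  (1,3): δ = 85.72°  ·
  (1,4): δ = 10.58°  ✓
  (1,5): δ = 47.03°  ·
  (2,3): δ = 121.08°  ·
  (2,4): δ = 45.95°  ·
  (2,5): δ = 11.67°  ✓
  (3,4): δ = 104.87°  ·
  (3,5): δ = 47.25°  ·
  (4,5): δ = 122.39°  ·
antipodal pairs: 3

count = 3; pairs: (0,3), (1,4), (2,5)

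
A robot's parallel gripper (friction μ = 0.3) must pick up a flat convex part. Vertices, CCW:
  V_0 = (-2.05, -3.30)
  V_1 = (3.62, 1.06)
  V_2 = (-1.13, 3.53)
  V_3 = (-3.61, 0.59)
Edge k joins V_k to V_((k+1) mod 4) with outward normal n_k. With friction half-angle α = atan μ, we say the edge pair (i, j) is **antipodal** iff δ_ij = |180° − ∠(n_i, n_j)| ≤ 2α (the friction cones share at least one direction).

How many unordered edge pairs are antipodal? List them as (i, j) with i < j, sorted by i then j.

count = 1; pairs: (0,2)

α = atan 0.3 = 16.70°;  2α = 33.40°
n_0 = (+0.6096, -0.7927)
n_1 = (+0.4614, +0.8872)
n_2 = (-0.7644, +0.6448)
n_3 = (-0.9281, -0.3722)
  (0,1): δ = 65.03°  ·
  (0,2): δ = 12.29°  ✓
  (0,3): δ = 74.29°  ·
  (1,2): δ = 102.67°  ·
  (1,3): δ = 40.67°  ·
  (2,3): δ = 118.00°  ·
antipodal pairs: 1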